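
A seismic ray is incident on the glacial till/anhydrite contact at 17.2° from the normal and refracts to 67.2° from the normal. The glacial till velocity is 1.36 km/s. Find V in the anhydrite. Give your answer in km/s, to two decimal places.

4.24 km/s

Snell's law: sin 17.2°/V₁ = sin 67.2°/V₂.
V₂ = V₁·sin 67.2°/sin 17.2° = 1.36 × 3.1175 = 4.24 km/s.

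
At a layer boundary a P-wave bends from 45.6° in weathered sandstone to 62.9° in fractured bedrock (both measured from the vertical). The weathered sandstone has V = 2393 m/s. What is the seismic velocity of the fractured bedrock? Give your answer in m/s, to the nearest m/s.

2982 m/s

sin 45.6° = 0.7145; sin 62.9° = 0.8902.
V₂ = V₁·(sin θ₂/sin θ₁) = 2393·(0.8902/0.7145) = 2981.61 m/s.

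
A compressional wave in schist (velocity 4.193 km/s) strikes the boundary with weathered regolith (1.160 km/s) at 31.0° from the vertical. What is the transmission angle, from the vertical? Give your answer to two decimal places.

Snell's law: sin θ₂ = (V₂/V₁)·sin θ₁ = (1.160/4.193)·sin 31.0° = 0.1425.
θ₂ = arcsin 0.1425 = 8.19° from the normal.

8.19°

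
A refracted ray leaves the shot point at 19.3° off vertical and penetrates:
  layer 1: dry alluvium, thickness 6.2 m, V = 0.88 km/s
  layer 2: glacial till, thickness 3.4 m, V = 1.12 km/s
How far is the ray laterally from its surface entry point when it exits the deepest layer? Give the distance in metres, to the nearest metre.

Ray parameter p = sin 19.3° / 0.88 km/s = 3.7558e-01 s/km.
Layer 1: θ = 19.30°; offset = 6.2·tan 19.30° = 2.171 m.
Layer 2: sin θ = p·1.12 = 0.4207 → θ = 24.88°; offset = 3.4·tan 24.88° = 1.576 m.
Σ offsets = 3.748 m.

4 m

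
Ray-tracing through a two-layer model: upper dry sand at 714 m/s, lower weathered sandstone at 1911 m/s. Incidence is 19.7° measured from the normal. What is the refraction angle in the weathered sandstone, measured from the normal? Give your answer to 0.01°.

sin θ₁/V₁ = sin θ₂/V₂ ⇒ sin θ₂ = 1911·sin 19.7°/714 = 1911·0.3371/714 = 0.9022.
θ₂ = sin⁻¹(0.9022) = 64.45° (from vertical).

64.45°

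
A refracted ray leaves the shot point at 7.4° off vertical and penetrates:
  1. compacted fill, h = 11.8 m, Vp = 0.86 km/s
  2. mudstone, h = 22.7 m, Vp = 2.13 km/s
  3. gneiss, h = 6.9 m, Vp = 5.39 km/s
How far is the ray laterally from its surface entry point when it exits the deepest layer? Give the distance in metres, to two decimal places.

18.61 m

Ray parameter p = sin 7.4° / 0.86 km/s = 1.4976e-01 s/km.
Layer 1: θ = 7.40°; offset = 11.8·tan 7.40° = 1.5326 m.
Layer 2: sin θ = p·2.13 = 0.3190 → θ = 18.60°; offset = 22.7·tan 18.60° = 7.6403 m.
Layer 3: sin θ = p·5.39 = 0.8072 → θ = 53.83°; offset = 6.9·tan 53.83° = 9.4363 m.
Σ offsets = 18.6092 m.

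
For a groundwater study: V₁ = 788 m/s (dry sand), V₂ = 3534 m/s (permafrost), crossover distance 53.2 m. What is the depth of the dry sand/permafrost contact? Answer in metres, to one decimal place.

x_cross = 2h·√((V₂+V₁)/(V₂−V₁)) → h = x_cross / (2·√((V₂+V₁)/(V₂−V₁))).
√((V₂+V₁)/(V₂−V₁)) = √((3534+788)/(3534−788)) = 1.2546.
h = 53.2 / (2·1.2546) = 21.20 m.

21.2 m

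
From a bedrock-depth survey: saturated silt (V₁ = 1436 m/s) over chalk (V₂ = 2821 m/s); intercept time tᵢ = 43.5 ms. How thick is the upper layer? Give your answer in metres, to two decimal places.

36.29 m

θ_c = arcsin(1436/2821) = 30.60°; cos θ_c = 0.8607.
tᵢ = 2h cos θ_c/V₁ ⇒ h = tᵢ·V₁/(2 cos θ_c) = 0.0435·1436/(2·0.8607) = 36.29 m.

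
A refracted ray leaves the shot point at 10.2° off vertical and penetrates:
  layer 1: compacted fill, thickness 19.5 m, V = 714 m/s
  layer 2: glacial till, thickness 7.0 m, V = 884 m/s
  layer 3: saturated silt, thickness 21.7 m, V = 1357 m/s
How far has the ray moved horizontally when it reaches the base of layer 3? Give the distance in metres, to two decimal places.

12.84 m

Apply Snell's law at each interface; in layer i the horizontal offset is hᵢ·tan θᵢ.
Layer 1: θ = 10.20°; offset = 19.5·tan 10.20° = 3.5086 m.
Layer 2: sin θ = 884·sin 10.2°/714 = 0.2192, θ = 12.66°; offset = 7.0·tan 12.66° = 1.5730 m.
Layer 3: sin θ = 1357·sin 10.2°/714 = 0.3366, θ = 19.67°; offset = 21.7·tan 19.67° = 7.7558 m.
Σ offsets = 12.8374 m.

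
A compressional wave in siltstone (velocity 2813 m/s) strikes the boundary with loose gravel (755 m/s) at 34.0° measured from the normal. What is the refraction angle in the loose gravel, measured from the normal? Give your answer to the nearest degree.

9°

sin θ₁/V₁ = sin θ₂/V₂ ⇒ sin θ₂ = 755·sin 34.0°/2813 = 755·0.5592/2813 = 0.1501.
θ₂ = arcsin 0.1501 = 8.63° from the normal.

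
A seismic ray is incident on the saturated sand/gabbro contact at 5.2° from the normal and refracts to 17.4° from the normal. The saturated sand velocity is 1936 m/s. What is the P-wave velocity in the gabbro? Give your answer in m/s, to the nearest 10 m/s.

sin 5.2° = 0.0906; sin 17.4° = 0.2990.
V₂ = V₁·(sin θ₂/sin θ₁) = 1936·(0.2990/0.0906) = 6387.80 m/s.

6390 m/s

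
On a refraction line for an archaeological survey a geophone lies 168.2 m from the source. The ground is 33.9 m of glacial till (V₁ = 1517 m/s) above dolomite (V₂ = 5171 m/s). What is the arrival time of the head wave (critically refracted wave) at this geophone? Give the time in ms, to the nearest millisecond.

t = x/V₂ + 2h·√(V₂²−V₁²)/(V₁V₂).
√(V₂²−V₁²) = √(5171²−1517²) = 4943.5 m/s; delay term = 2·33.9·4943.5/(1517·5171) = 0.04273 s.
t = 168.2/5171 + 0.04273 = 0.07525 s.

75 ms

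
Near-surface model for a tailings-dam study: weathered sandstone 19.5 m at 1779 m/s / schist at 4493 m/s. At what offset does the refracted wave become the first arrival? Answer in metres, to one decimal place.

x_cross = 2h·√((V₂+V₁)/(V₂−V₁)).
(V₂+V₁)/(V₂−V₁) = (4493+1779)/(4493−1779) = 2.3110; √ = 1.5202.
x_cross = 2·19.5·1.5202 = 59.29 m.

59.3 m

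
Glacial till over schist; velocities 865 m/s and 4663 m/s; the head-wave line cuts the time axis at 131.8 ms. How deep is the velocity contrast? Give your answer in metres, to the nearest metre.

h = tᵢ·V₁·V₂ / (2·√(V₂²−V₁²)).
√(V₂²−V₁²) = √(4663² − 865²) = 4582.1 m/s.
h = 0.1318 s × 865 × 4663 / (2 × 4582.1) = 58.01 m.

58 m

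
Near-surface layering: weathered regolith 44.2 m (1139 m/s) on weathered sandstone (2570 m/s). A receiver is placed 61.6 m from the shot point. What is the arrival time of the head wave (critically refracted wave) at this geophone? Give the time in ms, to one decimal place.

93.5 ms

θ_c = arcsin(V₁/V₂) = arcsin(1139/2570) = 26.31°, cos θ_c = 0.8964.
Intercept time tᵢ = 2h cos θ_c / V₁ = 2·44.2·0.8964/1139 = 0.06957 s.
t = x/V₂ + tᵢ = 61.6/2570 + 0.06957 = 0.09354 s.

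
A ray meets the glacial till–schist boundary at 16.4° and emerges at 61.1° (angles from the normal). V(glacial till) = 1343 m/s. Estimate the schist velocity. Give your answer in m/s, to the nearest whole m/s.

Snell's law: sin 16.4°/V₁ = sin 61.1°/V₂.
V₂ = V₁·sin 61.1°/sin 16.4° = 1343 × 3.1007 = 4164.28 m/s.

4164 m/s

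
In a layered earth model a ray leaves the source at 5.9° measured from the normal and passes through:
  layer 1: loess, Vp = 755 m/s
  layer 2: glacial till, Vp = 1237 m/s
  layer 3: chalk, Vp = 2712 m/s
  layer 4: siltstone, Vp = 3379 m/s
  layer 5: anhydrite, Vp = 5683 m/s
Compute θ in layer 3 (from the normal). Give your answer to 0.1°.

Ray parameter p = sin 5.9° / 755 = 1.3615e-04 s/m.
sin θ_3 = p·V_3 = 1.3615e-04 × 2712 = 0.3692.
θ_3 = arcsin 0.3692 = 21.67°.

21.7°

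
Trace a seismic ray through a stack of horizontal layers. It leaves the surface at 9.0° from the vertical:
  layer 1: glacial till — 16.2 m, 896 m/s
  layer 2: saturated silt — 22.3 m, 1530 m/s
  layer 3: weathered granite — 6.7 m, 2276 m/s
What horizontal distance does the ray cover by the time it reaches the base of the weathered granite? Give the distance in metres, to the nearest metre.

12 m

Ray parameter p = sin 9.0° / 896 m/s = 1.7459e-04 s/m.
Layer 1: θ = 9.00°; offset = 16.2·tan 9.00° = 2.566 m.
Layer 2: sin θ = p·1530 = 0.2671 → θ = 15.49°; offset = 22.3·tan 15.49° = 6.182 m.
Layer 3: sin θ = p·2276 = 0.3974 → θ = 23.41°; offset = 6.7·tan 23.41° = 2.901 m.
Summing the layer offsets gives 11.649 m.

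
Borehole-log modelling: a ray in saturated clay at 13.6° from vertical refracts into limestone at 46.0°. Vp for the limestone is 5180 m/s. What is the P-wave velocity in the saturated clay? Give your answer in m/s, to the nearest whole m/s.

1693 m/s

sin 13.6° = 0.2351; sin 46.0° = 0.7193.
V₁ = V₂·(sin θ₁/sin θ₂) = 5180·(0.2351/0.7193) = 1693.27 m/s.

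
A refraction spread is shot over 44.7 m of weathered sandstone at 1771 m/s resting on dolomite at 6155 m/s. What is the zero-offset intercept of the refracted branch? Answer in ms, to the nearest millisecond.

tᵢ = 2h·√(V₂²−V₁²)/(V₁V₂).
√(V₂²−V₁²) = √(6155²−1771²) = 5894.7 m/s.
tᵢ = 2·44.7·5894.7/(1771·6155) = 0.04835 s.

48 ms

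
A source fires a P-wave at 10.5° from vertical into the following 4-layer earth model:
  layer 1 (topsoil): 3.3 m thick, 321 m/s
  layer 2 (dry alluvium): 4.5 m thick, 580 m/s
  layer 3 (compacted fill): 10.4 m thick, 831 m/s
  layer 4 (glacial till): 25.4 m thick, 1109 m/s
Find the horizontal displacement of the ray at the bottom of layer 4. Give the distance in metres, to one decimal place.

28.3 m

Ray parameter p = sin 10.5° / 321 m/s = 5.6771e-04 s/m.
Layer 1: θ = 10.50°; offset = 3.3·tan 10.50° = 0.612 m.
Layer 2: sin θ = p·580 = 0.3293 → θ = 19.22°; offset = 4.5·tan 19.22° = 1.569 m.
Layer 3: sin θ = p·831 = 0.4718 → θ = 28.15°; offset = 10.4·tan 28.15° = 5.565 m.
Layer 4: sin θ = p·1109 = 0.6296 → θ = 39.02°; offset = 25.4·tan 39.02° = 20.583 m.
Summing the layer offsets gives 28.329 m.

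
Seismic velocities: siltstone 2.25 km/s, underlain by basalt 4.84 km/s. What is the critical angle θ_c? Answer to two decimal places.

27.70°

Critical incidence: sin θ_c = V₁/V₂ = 2.25/4.84 = 0.4649.
θ_c = arcsin 0.4649 = 27.70°.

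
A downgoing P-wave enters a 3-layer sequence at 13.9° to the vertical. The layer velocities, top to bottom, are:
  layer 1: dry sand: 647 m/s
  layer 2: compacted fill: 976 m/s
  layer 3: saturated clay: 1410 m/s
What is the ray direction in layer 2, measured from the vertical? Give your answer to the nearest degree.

21°

Ray parameter p = sin 13.9° / 647 = 3.7130e-04 s/m.
sin θ_2 = p·V_2 = 3.7130e-04 × 976 = 0.3624.
θ_2 = 21.25° from the vertical.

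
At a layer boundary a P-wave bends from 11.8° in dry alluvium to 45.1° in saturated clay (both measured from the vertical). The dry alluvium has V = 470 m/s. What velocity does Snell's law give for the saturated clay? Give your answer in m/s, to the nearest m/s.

1628 m/s

sin 11.8° = 0.2045; sin 45.1° = 0.7083.
V₂ = V₁·(sin θ₂/sin θ₁) = 470·(0.7083/0.2045) = 1628.00 m/s.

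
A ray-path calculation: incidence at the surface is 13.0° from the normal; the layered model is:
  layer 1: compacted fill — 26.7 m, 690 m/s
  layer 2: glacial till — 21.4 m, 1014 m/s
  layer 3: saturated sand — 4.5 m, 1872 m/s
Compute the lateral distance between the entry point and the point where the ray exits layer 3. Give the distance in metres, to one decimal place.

17.1 m

p = sin θ₁/V₁ = sin 13.0°/690 = 3.2602e-04 s/m is conserved through the stack.
Layer 1: θ = 13.00°; offset = 26.7·tan 13.00° = 6.164 m.
Layer 2: sin θ = p·1014 = 0.3306 → θ = 19.30°; offset = 21.4·tan 19.30° = 7.496 m.
Layer 3: sin θ = p·1872 = 0.6103 → θ = 37.61°; offset = 4.5·tan 37.61° = 3.467 m.
Summing the layer offsets gives 17.127 m.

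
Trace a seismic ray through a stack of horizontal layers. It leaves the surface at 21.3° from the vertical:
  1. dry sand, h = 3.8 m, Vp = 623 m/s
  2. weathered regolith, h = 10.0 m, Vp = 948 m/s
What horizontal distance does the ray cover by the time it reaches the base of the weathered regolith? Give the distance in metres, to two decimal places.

8.11 m

Apply Snell's law at each interface; in layer i the horizontal offset is hᵢ·tan θᵢ.
Layer 1: θ = 21.30°; offset = 3.8·tan 21.30° = 1.4816 m.
Layer 2: sin θ = 948·sin 21.3°/623 = 0.5527, θ = 33.56°; offset = 10.0·tan 33.56° = 6.6329 m.
Σ offsets = 8.1144 m.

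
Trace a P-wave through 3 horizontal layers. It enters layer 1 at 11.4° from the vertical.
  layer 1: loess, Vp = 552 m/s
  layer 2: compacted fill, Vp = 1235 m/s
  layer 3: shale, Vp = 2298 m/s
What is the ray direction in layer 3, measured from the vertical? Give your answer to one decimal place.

55.4°

Snell's law across each interface conserves sin θ / V, so sin θ_3 = V_3·sin θ₁/V₁.
sin θ_3 = 2298 × sin 11.4° / 552 = 0.8229.
θ_3 = 55.37° from the vertical.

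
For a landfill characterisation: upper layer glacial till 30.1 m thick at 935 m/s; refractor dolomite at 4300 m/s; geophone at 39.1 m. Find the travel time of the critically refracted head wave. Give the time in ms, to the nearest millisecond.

72 ms

θ_c = arcsin(V₁/V₂) = arcsin(935/4300) = 12.56°, cos θ_c = 0.9761.
Intercept time tᵢ = 2h cos θ_c / V₁ = 2·30.1·0.9761/935 = 0.06284 s.
t = x/V₂ + tᵢ = 39.1/4300 + 0.06284 = 0.07194 s.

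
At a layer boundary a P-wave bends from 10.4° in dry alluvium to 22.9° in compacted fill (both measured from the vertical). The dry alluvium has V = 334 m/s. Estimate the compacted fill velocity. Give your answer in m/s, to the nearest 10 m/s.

720 m/s

sin 10.4° = 0.1805; sin 22.9° = 0.3891.
V₂ = V₁·(sin θ₂/sin θ₁) = 334·(0.3891/0.1805) = 719.96 m/s.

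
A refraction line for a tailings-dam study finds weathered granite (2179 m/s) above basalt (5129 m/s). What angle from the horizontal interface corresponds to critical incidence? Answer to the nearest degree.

65°

Critical incidence: sin θ_c = V₁/V₂ = 2179/5129 = 0.4248.
θ_c = arcsin 0.4248 = 25.14°.
Measured from the interface: 90° − 25.14° = 64.86°.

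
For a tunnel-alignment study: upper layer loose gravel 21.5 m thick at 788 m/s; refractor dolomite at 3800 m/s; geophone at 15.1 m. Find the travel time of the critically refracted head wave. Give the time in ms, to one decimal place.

57.4 ms

t = x/V₂ + 2h·√(V₂²−V₁²)/(V₁V₂).
√(V₂²−V₁²) = √(3800²−788²) = 3717.4 m/s; delay term = 2·21.5·3717.4/(788·3800) = 0.05338 s.
t = 15.1/3800 + 0.05338 = 0.05736 s.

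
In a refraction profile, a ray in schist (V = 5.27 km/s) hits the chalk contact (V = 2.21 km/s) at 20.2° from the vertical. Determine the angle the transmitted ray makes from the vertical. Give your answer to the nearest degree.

Snell's law: sin θ₂ = (V₂/V₁)·sin θ₁ = (2.21/5.27)·sin 20.2° = 0.1448.
θ₂ = arcsin 0.1448 = 8.33° from the normal.

8°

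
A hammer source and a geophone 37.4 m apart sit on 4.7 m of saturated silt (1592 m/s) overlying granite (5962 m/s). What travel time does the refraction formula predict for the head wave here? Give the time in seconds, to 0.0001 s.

0.0120 s

θ_c = arcsin(V₁/V₂) = arcsin(1592/5962) = 15.49°, cos θ_c = 0.9637.
Intercept time tᵢ = 2h cos θ_c / V₁ = 2·4.7·0.9637/1592 = 0.00569 s.
t = x/V₂ + tᵢ = 37.4/5962 + 0.00569 = 0.01196 s.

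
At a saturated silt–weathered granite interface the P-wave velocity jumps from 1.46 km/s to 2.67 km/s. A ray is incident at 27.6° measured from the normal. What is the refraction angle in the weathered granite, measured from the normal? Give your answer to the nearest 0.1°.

57.9°

sin θ₁/V₁ = sin θ₂/V₂ ⇒ sin θ₂ = 2.67·sin 27.6°/1.46 = 2.67·0.4633/1.46 = 0.8473.
θ₂ = arcsin 0.8473 = 57.91° from the normal.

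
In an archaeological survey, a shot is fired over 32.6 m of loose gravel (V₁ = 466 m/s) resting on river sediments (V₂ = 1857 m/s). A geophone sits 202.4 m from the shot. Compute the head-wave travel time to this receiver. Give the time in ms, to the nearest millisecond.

244 ms

θ_c = arcsin(V₁/V₂) = arcsin(466/1857) = 14.53°, cos θ_c = 0.9680.
Intercept time tᵢ = 2h cos θ_c / V₁ = 2·32.6·0.9680/466 = 0.13544 s.
t = x/V₂ + tᵢ = 202.4/1857 + 0.13544 = 0.24443 s.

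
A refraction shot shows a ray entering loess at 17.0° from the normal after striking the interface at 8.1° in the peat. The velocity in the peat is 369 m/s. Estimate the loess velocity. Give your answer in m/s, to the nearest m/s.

sin 8.1° = 0.1409; sin 17.0° = 0.2924.
V₂ = V₁·(sin θ₂/sin θ₁) = 369·(0.2924/0.1409) = 765.68 m/s.

766 m/s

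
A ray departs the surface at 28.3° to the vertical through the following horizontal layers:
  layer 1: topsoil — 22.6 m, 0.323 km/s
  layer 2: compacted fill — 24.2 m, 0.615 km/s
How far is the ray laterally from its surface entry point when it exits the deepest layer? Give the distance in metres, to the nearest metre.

63 m

Apply Snell's law at each interface; in layer i the horizontal offset is hᵢ·tan θᵢ.
Layer 1: θ = 28.30°; offset = 22.6·tan 28.30° = 12.169 m.
Layer 2: sin θ = 0.615·sin 28.3°/0.323 = 0.9027, θ = 64.51°; offset = 24.2·tan 64.51° = 50.764 m.
Summing the layer offsets gives 62.933 m.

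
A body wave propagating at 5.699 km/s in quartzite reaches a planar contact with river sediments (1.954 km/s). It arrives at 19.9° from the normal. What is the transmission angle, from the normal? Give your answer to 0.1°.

6.7°

Snell's law: sin θ₂ = (V₂/V₁)·sin θ₁ = (1.954/5.699)·sin 19.9° = 0.1167.
θ₂ = arcsin 0.1167 = 6.70° from the normal.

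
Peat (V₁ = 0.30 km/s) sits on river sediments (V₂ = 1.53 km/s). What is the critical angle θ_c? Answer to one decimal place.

11.3°

Critical incidence: sin θ_c = V₁/V₂ = 0.30/1.53 = 0.1961.
θ_c = arcsin 0.1961 = 11.31°.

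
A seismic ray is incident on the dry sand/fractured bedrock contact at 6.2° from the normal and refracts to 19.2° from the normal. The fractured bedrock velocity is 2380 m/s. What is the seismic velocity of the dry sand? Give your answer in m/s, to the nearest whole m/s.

782 m/s

sin 6.2° = 0.1080; sin 19.2° = 0.3289.
V₁ = V₂·(sin θ₁/sin θ₂) = 2380·(0.1080/0.3289) = 781.59 m/s.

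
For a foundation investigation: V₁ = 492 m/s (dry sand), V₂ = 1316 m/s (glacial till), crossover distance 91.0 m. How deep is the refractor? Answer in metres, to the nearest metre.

h = (x_cross/2)·√((V₂−V₁)/(V₂+V₁)).
(V₂−V₁)/(V₂+V₁) = (1316−492)/(1316+492) = 0.4558; √ = 0.6751.
h = (91.0/2)·0.6751 = 30.72 m.

31 m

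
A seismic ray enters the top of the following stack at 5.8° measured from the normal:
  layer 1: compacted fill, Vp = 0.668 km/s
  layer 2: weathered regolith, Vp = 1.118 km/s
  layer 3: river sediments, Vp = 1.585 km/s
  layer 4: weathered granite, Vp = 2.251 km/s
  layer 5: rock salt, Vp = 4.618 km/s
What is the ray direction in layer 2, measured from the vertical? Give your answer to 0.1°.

Ray parameter p = sin 5.8° / 0.668 = 1.5128e-01 s/km.
sin θ_2 = p·V_2 = 1.5128e-01 × 1.118 = 0.1691.
θ_2 = arcsin 0.1691 = 9.74°.

9.7°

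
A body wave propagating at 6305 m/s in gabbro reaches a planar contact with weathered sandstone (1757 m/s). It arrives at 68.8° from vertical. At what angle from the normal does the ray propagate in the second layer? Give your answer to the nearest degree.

sin θ₁/V₁ = sin θ₂/V₂ ⇒ sin θ₂ = 1757·sin 68.8°/6305 = 1757·0.9323/6305 = 0.2598.
θ₂ = sin⁻¹(0.2598) = 15.06° (from vertical).

15°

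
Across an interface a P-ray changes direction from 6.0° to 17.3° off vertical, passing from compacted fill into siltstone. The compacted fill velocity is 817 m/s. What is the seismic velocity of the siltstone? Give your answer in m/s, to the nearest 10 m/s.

sin 6.0° = 0.1045; sin 17.3° = 0.2974.
V₂ = V₁·(sin θ₂/sin θ₁) = 817·(0.2974/0.1045) = 2324.30 m/s.

2320 m/s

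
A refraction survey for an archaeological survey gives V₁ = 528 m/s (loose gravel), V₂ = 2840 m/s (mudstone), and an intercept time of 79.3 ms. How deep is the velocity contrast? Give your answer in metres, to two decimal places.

21.31 m

h = tᵢ·V₁·V₂ / (2·√(V₂²−V₁²)).
√(V₂²−V₁²) = √(2840² − 528²) = 2790.5 m/s.
h = 0.0793 s × 528 × 2840 / (2 × 2790.5) = 21.31 m.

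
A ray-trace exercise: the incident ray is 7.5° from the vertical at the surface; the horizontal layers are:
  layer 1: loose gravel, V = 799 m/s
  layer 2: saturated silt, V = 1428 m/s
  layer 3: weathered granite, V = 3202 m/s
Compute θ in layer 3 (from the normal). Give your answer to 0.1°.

31.5°

Ray parameter p = sin 7.5° / 799 = 1.6336e-04 s/m.
sin θ_3 = p·V_3 = 1.6336e-04 × 3202 = 0.5231.
θ_3 = arcsin 0.5231 = 31.54°.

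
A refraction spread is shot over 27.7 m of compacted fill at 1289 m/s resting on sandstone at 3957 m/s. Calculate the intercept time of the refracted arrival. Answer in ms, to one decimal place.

40.6 ms

tᵢ = 2h·√(V₂²−V₁²)/(V₁V₂).
√(V₂²−V₁²) = √(3957²−1289²) = 3741.2 m/s.
tᵢ = 2·27.7·3741.2/(1289·3957) = 0.04063 s.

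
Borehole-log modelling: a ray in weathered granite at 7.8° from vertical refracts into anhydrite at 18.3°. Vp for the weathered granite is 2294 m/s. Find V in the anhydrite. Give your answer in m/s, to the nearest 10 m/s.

5310 m/s

Snell's law: sin 7.8°/V₁ = sin 18.3°/V₂.
V₂ = V₁·sin 18.3°/sin 7.8° = 2294 × 2.3136 = 5307.41 m/s.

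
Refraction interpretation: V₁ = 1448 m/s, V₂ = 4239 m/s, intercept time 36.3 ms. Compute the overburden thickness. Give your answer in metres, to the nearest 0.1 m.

h = tᵢ·V₁·V₂ / (2·√(V₂²−V₁²)).
√(V₂²−V₁²) = √(4239² − 1448²) = 3984.0 m/s.
h = 0.0363 s × 1448 × 4239 / (2 × 3984.0) = 27.96 m.

28.0 m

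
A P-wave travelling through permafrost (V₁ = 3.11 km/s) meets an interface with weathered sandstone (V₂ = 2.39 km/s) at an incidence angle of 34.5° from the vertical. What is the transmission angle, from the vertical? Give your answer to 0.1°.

25.8°

sin θ₁/V₁ = sin θ₂/V₂ ⇒ sin θ₂ = 2.39·sin 34.5°/3.11 = 2.39·0.5664/3.11 = 0.4353.
θ₂ = sin⁻¹(0.4353) = 25.80° (from vertical).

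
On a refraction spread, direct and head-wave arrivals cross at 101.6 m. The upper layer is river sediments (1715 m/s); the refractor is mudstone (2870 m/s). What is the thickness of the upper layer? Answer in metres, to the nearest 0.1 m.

25.5 m

h = (x_cross/2)·√((V₂−V₁)/(V₂+V₁)).
(V₂−V₁)/(V₂+V₁) = (2870−1715)/(2870+1715) = 0.2519; √ = 0.5019.
h = (101.6/2)·0.5019 = 25.50 m.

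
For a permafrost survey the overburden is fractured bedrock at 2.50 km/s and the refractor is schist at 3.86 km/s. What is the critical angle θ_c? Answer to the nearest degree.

Critical incidence: sin θ_c = V₁/V₂ = 2.50/3.86 = 0.6477.
θ_c = arcsin 0.6477 = 40.37°.

40°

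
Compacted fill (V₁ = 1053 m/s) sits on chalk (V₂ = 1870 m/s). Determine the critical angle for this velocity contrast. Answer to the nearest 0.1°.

Critical incidence: sin θ_c = V₁/V₂ = 1053/1870 = 0.5631.
θ_c = arcsin 0.5631 = 34.27°.

34.3°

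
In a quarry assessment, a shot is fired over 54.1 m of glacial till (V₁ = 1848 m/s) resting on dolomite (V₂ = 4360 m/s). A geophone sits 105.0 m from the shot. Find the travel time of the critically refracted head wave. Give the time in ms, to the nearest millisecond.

77 ms

t = x/V₂ + 2h·√(V₂²−V₁²)/(V₁V₂).
√(V₂²−V₁²) = √(4360²−1848²) = 3949.0 m/s; delay term = 2·54.1·3949.0/(1848·4360) = 0.05303 s.
t = 105.0/4360 + 0.05303 = 0.07711 s.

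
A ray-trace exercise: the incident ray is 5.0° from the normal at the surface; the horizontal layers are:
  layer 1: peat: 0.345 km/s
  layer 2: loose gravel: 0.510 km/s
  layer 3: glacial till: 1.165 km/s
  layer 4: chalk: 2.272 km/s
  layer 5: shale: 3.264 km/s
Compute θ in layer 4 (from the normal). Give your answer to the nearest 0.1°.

35.0°

Ray parameter p = sin 5.0° / 0.345 = 2.5263e-01 s/km.
sin θ_4 = p·V_4 = 2.5263e-01 × 2.272 = 0.5740.
θ_4 = 35.03° from the vertical.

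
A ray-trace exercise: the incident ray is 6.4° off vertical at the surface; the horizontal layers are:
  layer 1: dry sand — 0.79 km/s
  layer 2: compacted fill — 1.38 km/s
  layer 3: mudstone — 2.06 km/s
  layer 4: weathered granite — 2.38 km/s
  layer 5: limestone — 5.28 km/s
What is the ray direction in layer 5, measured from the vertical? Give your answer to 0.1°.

48.2°

Ray parameter p = sin 6.4° / 0.79 = 1.4110e-01 s/km.
sin θ_5 = p·V_5 = 1.4110e-01 × 5.28 = 0.7450.
θ_5 = 48.16° from the vertical.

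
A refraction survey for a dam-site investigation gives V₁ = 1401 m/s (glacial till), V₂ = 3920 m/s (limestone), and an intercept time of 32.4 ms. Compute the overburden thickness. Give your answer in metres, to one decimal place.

θ_c = arcsin(1401/3920) = 20.94°; cos θ_c = 0.9340.
tᵢ = 2h cos θ_c/V₁ ⇒ h = tᵢ·V₁/(2 cos θ_c) = 0.0324·1401/(2·0.9340) = 24.30 m.

24.3 m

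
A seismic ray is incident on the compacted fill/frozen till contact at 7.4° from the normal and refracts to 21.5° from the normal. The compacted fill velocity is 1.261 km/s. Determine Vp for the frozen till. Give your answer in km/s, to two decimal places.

3.59 km/s

Snell's law: sin 7.4°/V₁ = sin 21.5°/V₂.
V₂ = V₁·sin 21.5°/sin 7.4° = 1.261 × 2.8456 = 3.59 km/s.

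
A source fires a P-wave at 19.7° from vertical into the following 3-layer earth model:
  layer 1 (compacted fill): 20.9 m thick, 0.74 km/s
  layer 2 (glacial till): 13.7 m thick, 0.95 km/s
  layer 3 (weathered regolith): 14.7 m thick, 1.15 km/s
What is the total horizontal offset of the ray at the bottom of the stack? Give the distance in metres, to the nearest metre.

23 m

Apply Snell's law at each interface; in layer i the horizontal offset is hᵢ·tan θᵢ.
Layer 1: θ = 19.70°; offset = 20.9·tan 19.70° = 7.483 m.
Layer 2: sin θ = 0.95·sin 19.7°/0.74 = 0.4328, θ = 25.64°; offset = 13.7·tan 25.64° = 6.576 m.
Layer 3: sin θ = 1.15·sin 19.7°/0.74 = 0.5239, θ = 31.59°; offset = 14.7·tan 31.59° = 9.041 m.
Σ offsets = 23.100 m.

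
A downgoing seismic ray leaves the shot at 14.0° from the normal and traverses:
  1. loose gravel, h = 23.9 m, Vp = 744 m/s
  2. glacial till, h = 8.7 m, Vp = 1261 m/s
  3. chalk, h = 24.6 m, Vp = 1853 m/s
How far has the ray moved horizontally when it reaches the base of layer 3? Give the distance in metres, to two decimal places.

28.44 m

Apply Snell's law at each interface; in layer i the horizontal offset is hᵢ·tan θᵢ.
Layer 1: θ = 14.00°; offset = 23.9·tan 14.00° = 5.9589 m.
Layer 2: sin θ = 1261·sin 14.0°/744 = 0.4100, θ = 24.21°; offset = 8.7·tan 24.21° = 3.9112 m.
Layer 3: sin θ = 1853·sin 14.0°/744 = 0.6025, θ = 37.05°; offset = 24.6·tan 37.05° = 18.5719 m.
Total horizontal offset = 28.4420 m.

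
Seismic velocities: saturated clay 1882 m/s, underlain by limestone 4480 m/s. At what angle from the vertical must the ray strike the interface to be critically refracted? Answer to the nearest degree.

At critical incidence the refracted ray runs along the interface (θ₂ = 90°), so sin θ_c = V₁/V₂.
θ_c = arcsin(1882/4480) = arcsin 0.4201 = 24.84°.

25°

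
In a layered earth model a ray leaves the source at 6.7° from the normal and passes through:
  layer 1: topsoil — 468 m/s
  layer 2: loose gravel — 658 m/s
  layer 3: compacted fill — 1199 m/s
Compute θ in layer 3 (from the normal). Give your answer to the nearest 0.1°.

Ray parameter p = sin 6.7° / 468 = 2.4930e-04 s/m.
sin θ_3 = p·V_3 = 2.4930e-04 × 1199 = 0.2989.
θ_3 = 17.39° from the vertical.

17.4°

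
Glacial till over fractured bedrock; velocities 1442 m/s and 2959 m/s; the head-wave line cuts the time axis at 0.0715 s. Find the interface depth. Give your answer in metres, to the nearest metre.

59 m

h = tᵢ·V₁·V₂ / (2·√(V₂²−V₁²)).
√(V₂²−V₁²) = √(2959² − 1442²) = 2583.9 m/s.
h = 0.0715 s × 1442 × 2959 / (2 × 2583.9) = 59.04 m.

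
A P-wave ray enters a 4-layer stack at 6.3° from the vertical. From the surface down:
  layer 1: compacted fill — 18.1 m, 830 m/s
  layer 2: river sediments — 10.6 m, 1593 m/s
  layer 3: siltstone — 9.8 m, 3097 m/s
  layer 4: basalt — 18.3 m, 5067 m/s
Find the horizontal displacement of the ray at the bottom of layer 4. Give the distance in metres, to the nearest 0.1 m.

25.2 m

Apply Snell's law at each interface; in layer i the horizontal offset is hᵢ·tan θᵢ.
Layer 1: θ = 6.30°; offset = 18.1·tan 6.30° = 1.998 m.
Layer 2: sin θ = 1593·sin 6.3°/830 = 0.2106, θ = 12.16°; offset = 10.6·tan 12.16° = 2.284 m.
Layer 3: sin θ = 3097·sin 6.3°/830 = 0.4095, θ = 24.17°; offset = 9.8·tan 24.17° = 4.398 m.
Layer 4: sin θ = 5067·sin 6.3°/830 = 0.6699, θ = 42.06°; offset = 18.3·tan 42.06° = 16.512 m.
Σ offsets = 25.192 m.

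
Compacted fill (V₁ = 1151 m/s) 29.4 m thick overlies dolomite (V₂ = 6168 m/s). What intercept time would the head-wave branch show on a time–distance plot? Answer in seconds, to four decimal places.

tᵢ = 2h·√(V₂²−V₁²)/(V₁V₂).
√(V₂²−V₁²) = √(6168²−1151²) = 6059.7 m/s.
tᵢ = 2·29.4·6059.7/(1151·6168) = 0.05019 s.

0.0502 s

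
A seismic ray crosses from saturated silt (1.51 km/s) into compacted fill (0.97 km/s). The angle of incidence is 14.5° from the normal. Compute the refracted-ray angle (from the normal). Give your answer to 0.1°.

9.3°

Snell's law: sin θ₂ = (V₂/V₁)·sin θ₁ = (0.97/1.51)·sin 14.5° = 0.1608.
θ₂ = arcsin 0.1608 = 9.26° from the normal.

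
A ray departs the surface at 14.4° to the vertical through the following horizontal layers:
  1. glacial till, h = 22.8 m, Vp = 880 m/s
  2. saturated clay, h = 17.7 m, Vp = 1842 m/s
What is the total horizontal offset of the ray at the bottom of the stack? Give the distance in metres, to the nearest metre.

Ray parameter p = sin 14.4° / 880 m/s = 2.8260e-04 s/m.
Layer 1: θ = 14.40°; offset = 22.8·tan 14.40° = 5.854 m.
Layer 2: sin θ = p·1842 = 0.5206 → θ = 31.37°; offset = 17.7·tan 31.37° = 10.791 m.
Σ offsets = 16.645 m.

17 m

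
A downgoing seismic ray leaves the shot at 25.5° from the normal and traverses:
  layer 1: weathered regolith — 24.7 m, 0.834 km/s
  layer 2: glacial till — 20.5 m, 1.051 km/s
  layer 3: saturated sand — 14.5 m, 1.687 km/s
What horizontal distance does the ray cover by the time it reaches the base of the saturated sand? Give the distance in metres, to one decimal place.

Apply Snell's law at each interface; in layer i the horizontal offset is hᵢ·tan θᵢ.
Layer 1: θ = 25.50°; offset = 24.7·tan 25.50° = 11.781 m.
Layer 2: sin θ = 1.051·sin 25.5°/0.834 = 0.5425, θ = 32.86°; offset = 20.5·tan 32.86° = 13.240 m.
Layer 3: sin θ = 1.687·sin 25.5°/0.834 = 0.8708, θ = 60.56°; offset = 14.5·tan 60.56° = 25.686 m.
Summing the layer offsets gives 50.707 m.

50.7 m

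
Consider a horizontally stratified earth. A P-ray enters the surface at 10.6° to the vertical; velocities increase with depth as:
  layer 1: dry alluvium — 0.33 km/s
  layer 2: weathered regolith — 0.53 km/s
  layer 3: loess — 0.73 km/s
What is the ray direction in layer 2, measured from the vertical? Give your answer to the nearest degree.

17°

Snell's law across each interface conserves sin θ / V, so sin θ_2 = V_2·sin θ₁/V₁.
sin θ_2 = 0.53 × sin 10.6° / 0.33 = 0.2954.
θ_2 = arcsin 0.2954 = 17.18°.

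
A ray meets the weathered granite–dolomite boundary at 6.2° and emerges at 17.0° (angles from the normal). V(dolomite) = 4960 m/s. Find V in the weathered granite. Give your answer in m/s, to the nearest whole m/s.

Snell's law: sin 6.2°/V₁ = sin 17.0°/V₂.
V₁ = V₂·sin 6.2°/sin 17.0° = 4960 × 0.3694 = 1832.18 m/s.

1832 m/s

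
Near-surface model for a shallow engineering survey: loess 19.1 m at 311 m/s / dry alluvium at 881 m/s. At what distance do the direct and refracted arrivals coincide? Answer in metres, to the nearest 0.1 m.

55.2 m

θ_c = arcsin(311/881) = 20.67°, so cos θ_c = 0.9356 and tᵢ = 2h cos θ_c/V₁ = 0.1149 s.
At crossover x/V₁ = x/V₂ + tᵢ ⇒ x = tᵢ/(1/V₁ − 1/V₂) = 0.11492/(3.2154e-03 − 1.1351e-03) = 55.24 m.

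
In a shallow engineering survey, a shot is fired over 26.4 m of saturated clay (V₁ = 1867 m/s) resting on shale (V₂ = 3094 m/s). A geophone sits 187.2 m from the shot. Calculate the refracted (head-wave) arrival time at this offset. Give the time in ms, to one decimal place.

83.1 ms

t = x/V₂ + 2h·√(V₂²−V₁²)/(V₁V₂).
√(V₂²−V₁²) = √(3094²−1867²) = 2467.2 m/s; delay term = 2·26.4·2467.2/(1867·3094) = 0.02255 s.
t = 187.2/3094 + 0.02255 = 0.08306 s.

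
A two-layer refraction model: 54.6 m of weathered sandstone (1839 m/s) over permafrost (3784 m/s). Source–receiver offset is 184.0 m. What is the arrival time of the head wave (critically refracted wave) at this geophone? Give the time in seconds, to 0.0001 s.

θ_c = arcsin(V₁/V₂) = arcsin(1839/3784) = 29.08°, cos θ_c = 0.8740.
Intercept time tᵢ = 2h cos θ_c / V₁ = 2·54.6·0.8740/1839 = 0.05190 s.
t = x/V₂ + tᵢ = 184.0/3784 + 0.05190 = 0.10052 s.

0.1005 s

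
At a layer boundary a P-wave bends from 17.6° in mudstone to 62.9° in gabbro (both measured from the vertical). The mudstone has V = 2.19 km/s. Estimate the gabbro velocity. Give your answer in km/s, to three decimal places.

Snell's law: sin 17.6°/V₁ = sin 62.9°/V₂.
V₂ = V₁·sin 62.9°/sin 17.6° = 2.19 × 2.9441 = 6.448 km/s.

6.448 km/s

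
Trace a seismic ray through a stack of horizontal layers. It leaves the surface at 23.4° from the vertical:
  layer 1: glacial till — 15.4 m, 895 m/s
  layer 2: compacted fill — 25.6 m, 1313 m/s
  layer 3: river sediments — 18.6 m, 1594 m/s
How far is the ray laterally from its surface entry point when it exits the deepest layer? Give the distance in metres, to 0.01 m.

p = sin θ₁/V₁ = sin 23.4°/895 = 4.4374e-04 s/m is conserved through the stack.
Layer 1: θ = 23.40°; offset = 15.4·tan 23.40° = 6.6642 m.
Layer 2: sin θ = p·1313 = 0.5826 → θ = 35.64°; offset = 25.6·tan 35.64° = 18.3520 m.
Layer 3: sin θ = p·1594 = 0.7073 → θ = 45.02°; offset = 18.6·tan 45.02° = 18.6114 m.
Total horizontal offset = 43.6276 m.

43.63 m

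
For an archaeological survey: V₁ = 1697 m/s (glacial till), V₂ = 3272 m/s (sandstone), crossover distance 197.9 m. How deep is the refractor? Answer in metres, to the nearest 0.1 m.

55.7 m

x_cross = 2h·√((V₂+V₁)/(V₂−V₁)) → h = x_cross / (2·√((V₂+V₁)/(V₂−V₁))).
√((V₂+V₁)/(V₂−V₁)) = √((3272+1697)/(3272−1697)) = 1.7762.
h = 197.9 / (2·1.7762) = 55.71 m.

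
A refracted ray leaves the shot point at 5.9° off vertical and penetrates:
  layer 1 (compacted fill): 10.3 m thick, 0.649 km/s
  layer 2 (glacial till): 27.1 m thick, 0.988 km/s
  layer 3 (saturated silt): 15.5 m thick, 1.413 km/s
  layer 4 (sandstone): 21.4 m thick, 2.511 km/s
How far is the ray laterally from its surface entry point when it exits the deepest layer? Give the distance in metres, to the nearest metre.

Ray parameter p = sin 5.9° / 0.649 km/s = 1.5839e-01 s/km.
Layer 1: θ = 5.90°; offset = 10.3·tan 5.90° = 1.064 m.
Layer 2: sin θ = p·0.988 = 0.1565 → θ = 9.00°; offset = 27.1·tan 9.00° = 4.294 m.
Layer 3: sin θ = p·1.413 = 0.2238 → θ = 12.93°; offset = 15.5·tan 12.93° = 3.559 m.
Layer 4: sin θ = p·2.511 = 0.3977 → θ = 23.43°; offset = 21.4·tan 23.43° = 9.276 m.
Σ offsets = 18.193 m.

18 m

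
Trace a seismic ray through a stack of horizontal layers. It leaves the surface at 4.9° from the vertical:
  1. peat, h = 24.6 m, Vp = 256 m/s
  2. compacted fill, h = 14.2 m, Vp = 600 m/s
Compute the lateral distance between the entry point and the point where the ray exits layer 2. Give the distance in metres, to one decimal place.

p = sin θ₁/V₁ = sin 4.9°/256 = 3.3366e-04 s/m is conserved through the stack.
Layer 1: θ = 4.90°; offset = 24.6·tan 4.90° = 2.109 m.
Layer 2: sin θ = p·600 = 0.2002 → θ = 11.55°; offset = 14.2·tan 11.55° = 2.902 m.
Σ offsets = 5.010 m.

5.0 m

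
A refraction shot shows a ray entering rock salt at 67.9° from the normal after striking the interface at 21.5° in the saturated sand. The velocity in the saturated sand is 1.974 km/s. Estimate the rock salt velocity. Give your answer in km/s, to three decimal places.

sin 21.5° = 0.3665; sin 67.9° = 0.9265.
V₂ = V₁·(sin θ₂/sin θ₁) = 1.974·(0.9265/0.3665) = 4.990 km/s.

4.990 km/s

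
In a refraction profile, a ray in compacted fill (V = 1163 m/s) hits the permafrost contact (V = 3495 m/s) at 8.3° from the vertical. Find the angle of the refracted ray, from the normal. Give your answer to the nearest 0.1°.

Snell's law: sin θ₂ = (V₂/V₁)·sin θ₁ = (3495/1163)·sin 8.3° = 0.4338.
θ₂ = sin⁻¹(0.4338) = 25.71° (from vertical).

25.7°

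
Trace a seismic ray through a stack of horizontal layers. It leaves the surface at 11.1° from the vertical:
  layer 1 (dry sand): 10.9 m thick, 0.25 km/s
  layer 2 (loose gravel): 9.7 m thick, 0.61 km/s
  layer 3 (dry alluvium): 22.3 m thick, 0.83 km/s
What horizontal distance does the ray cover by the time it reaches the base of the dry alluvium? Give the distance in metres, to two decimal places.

25.83 m

Apply Snell's law at each interface; in layer i the horizontal offset is hᵢ·tan θᵢ.
Layer 1: θ = 11.10°; offset = 10.9·tan 11.10° = 2.1385 m.
Layer 2: sin θ = 0.61·sin 11.1°/0.25 = 0.4698, θ = 28.02°; offset = 9.7·tan 28.02° = 5.1616 m.
Layer 3: sin θ = 0.83·sin 11.1°/0.25 = 0.6392, θ = 39.73°; offset = 22.3·tan 39.73° = 18.5337 m.
Summing the layer offsets gives 25.8337 m.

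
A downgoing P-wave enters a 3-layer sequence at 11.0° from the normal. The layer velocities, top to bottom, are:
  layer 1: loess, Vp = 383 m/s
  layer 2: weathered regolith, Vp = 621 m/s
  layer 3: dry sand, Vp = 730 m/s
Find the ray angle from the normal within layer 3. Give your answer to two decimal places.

Ray parameter p = sin 11.0° / 383 = 4.9820e-04 s/m.
sin θ_3 = p·V_3 = 4.9820e-04 × 730 = 0.3637.
θ_3 = arcsin 0.3637 = 21.33°.

21.33°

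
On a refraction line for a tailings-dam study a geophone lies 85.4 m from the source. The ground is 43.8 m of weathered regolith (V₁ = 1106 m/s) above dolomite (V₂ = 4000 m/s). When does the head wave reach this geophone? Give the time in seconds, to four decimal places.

0.0975 s

θ_c = arcsin(V₁/V₂) = arcsin(1106/4000) = 16.05°, cos θ_c = 0.9610.
Intercept time tᵢ = 2h cos θ_c / V₁ = 2·43.8·0.9610/1106 = 0.07612 s.
t = x/V₂ + tᵢ = 85.4/4000 + 0.07612 = 0.09747 s.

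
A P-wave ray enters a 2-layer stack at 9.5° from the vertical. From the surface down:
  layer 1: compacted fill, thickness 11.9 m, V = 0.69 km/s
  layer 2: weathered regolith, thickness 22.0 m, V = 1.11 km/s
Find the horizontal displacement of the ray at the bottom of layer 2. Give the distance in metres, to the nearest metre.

Apply Snell's law at each interface; in layer i the horizontal offset is hᵢ·tan θᵢ.
Layer 1: θ = 9.50°; offset = 11.9·tan 9.50° = 1.991 m.
Layer 2: sin θ = 1.11·sin 9.5°/0.69 = 0.2655, θ = 15.40°; offset = 22.0·tan 15.40° = 6.059 m.
Σ offsets = 8.050 m.

8 m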